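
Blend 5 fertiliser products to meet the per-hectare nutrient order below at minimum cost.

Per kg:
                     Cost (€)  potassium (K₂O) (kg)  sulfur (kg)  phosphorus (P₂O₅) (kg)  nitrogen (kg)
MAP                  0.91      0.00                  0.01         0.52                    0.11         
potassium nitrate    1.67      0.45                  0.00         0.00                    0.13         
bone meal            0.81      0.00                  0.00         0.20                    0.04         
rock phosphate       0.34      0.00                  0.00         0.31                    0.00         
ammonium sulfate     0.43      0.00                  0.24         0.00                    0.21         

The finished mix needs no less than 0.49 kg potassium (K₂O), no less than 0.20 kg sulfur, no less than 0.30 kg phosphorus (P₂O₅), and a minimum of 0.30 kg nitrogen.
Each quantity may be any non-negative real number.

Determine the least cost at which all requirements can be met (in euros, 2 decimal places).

€2.51

Treat it as an LP. Let x1 = kg of MAP, x2 = kg of potassium nitrate, x3 = kg of bone meal, x4 = kg of rock phosphate, x5 = kg of ammonium sulfate.
Minimize 0.91x1 + 1.67x2 + 0.81x3 + 0.34x4 + 0.43x5 with:
  0.45x2 ≥ 0.49   (potassium (K₂O))
  0.01x1 + 0.24x5 ≥ 0.2   (sulfur)
  0.52x1 + 0.2x3 + 0.31x4 ≥ 0.3   (phosphorus (P₂O₅))
  0.11x1 + 0.13x2 + 0.04x3 + 0.21x5 ≥ 0.3   (nitrogen)
  x1, x2, x3, x4, x5 ≥ 0.
The minimum-cost mix takes nothing from MAP, bone meal — only potassium nitrate, rock phosphate, ammonium sulfate. Binding constraints: potassium (K₂O), sulfur, phosphorus (P₂O₅).
That vertex is x2 = 1.089, x4 = 0.9677, x5 = 0.8333.
Objective = 1.67·1.089 + 0.34·0.9677 + 0.43·0.8333 = 2.5060.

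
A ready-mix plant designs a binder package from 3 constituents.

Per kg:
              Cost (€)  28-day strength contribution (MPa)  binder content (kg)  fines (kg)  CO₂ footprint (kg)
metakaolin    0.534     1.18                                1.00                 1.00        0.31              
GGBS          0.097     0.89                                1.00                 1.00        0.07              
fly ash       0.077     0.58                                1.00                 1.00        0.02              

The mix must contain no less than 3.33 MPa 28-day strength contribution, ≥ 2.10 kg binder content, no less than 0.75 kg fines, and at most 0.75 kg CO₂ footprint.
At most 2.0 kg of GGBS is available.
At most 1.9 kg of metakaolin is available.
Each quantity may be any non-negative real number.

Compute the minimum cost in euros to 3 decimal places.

Let x1 = kg of metakaolin, x2 = kg of GGBS, x3 = kg of fly ash.
min 0.534x1 + 0.097x2 + 0.077x3 subject to:
  1.18x1 + 0.89x2 + 0.58x3 ≥ 3.33   (28-day strength contribution)
  1x1 + 1x2 + 1x3 ≥ 2.1   (binder content)
  1x1 + 1x2 + 1x3 ≥ 0.75   (fines)
  0.31x1 + 0.07x2 + 0.02x3 ≤ 0.75   (CO₂ footprint)
  x2 ≤ 2
  x1 ≤ 1.9
  x1, x2, x3 ≥ 0.
At the optimum only GGBS, fly ash are positive (metakaolin = 0). Binding constraints: 28-day strength contribution and the GGBS cap.
So GGBS = 2 kg, fly ash = 2.672 kg.
Cost = 0.097·2 + 0.077·2.672 = 0.39974.

€0.400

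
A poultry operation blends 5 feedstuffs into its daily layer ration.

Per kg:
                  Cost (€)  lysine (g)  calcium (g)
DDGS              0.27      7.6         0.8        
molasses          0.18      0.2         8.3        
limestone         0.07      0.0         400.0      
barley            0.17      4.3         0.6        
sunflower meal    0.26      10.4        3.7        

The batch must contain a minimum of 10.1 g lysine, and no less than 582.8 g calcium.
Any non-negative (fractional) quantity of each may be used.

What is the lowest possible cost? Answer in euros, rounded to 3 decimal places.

This is a linear program. Let x1 = kg of DDGS, x2 = kg of molasses, x3 = kg of limestone, x4 = kg of barley, x5 = kg of sunflower meal.
min 0.27x1 + 0.18x2 + 0.07x3 + 0.17x4 + 0.26x5 subject to:
  7.6x1 + 0.2x2 + 4.3x4 + 10.4x5 ≥ 10.1   (lysine)
  0.8x1 + 8.3x2 + 400x3 + 0.6x4 + 3.7x5 ≥ 582.8   (calcium)
  x1, x2, x3, x4, x5 ≥ 0.
The optimal basis is {limestone, sunflower meal}; DDGS, molasses, barley drop out. Binding constraints: lysine and calcium.
That vertex is x3 = 1.448, x5 = 0.9712.
Objective = 0.07·1.448 + 0.26·0.9712 = 0.35387.

€0.354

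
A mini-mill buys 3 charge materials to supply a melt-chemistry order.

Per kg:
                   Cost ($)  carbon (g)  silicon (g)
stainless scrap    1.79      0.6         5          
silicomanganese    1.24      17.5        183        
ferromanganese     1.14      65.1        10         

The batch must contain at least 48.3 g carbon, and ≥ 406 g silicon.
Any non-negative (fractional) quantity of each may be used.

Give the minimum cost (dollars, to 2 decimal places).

Let x1 = kg of stainless scrap, x2 = kg of silicomanganese, x3 = kg of ferromanganese.
Minimise 1.79x1 + 1.24x2 + 1.14x3 subject to:
  0.6x1 + 17.5x2 + 65.1x3 ≥ 48.3   (carbon)
  5x1 + 183x2 + 10x3 ≥ 406   (silicon)
  x1, x2, x3 ≥ 0.
At the optimum only silicomanganese, ferromanganese are positive (stainless scrap = 0). The carbon and silicon requirements are met with equality.
That vertex is x2 = 2.211, x3 = 0.1477.
Total cost: 1.24·2.211 + 1.14·0.1477 = 2.9100.

$2.91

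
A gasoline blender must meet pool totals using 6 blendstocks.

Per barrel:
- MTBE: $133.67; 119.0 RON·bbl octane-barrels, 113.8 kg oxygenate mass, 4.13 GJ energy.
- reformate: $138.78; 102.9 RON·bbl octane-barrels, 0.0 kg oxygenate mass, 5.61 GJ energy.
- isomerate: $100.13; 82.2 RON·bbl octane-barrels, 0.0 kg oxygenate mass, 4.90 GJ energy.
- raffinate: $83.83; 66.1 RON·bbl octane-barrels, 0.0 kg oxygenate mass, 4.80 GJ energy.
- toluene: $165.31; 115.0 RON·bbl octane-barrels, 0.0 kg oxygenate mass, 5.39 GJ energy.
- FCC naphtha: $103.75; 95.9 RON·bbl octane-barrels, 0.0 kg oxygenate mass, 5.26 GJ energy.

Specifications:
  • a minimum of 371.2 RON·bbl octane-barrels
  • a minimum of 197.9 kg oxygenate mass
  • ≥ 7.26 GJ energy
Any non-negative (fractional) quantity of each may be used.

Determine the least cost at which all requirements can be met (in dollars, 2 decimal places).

Let x1 = barrels of MTBE, x2 = barrels of reformate, x3 = barrels of isomerate, x4 = barrels of raffinate, x5 = barrels of toluene, x6 = barrels of FCC naphtha.
Minimize 133.67x1 + 138.78x2 + 100.13x3 + 83.83x4 + 165.31x5 + 103.75x6 s.t.:
  119x1 + 102.9x2 + 82.2x3 + 66.1x4 + 115x5 + 95.9x6 ≥ 371.2   (octane-barrels)
  113.8x1 ≥ 197.9   (oxygenate mass)
  4.13x1 + 5.61x2 + 4.9x3 + 4.8x4 + 5.39x5 + 5.26x6 ≥ 7.26   (energy)
  x1, x2, x3, x4, x5, x6 ≥ 0.
The optimal basis is {MTBE, FCC naphtha}; reformate, isomerate, raffinate, toluene drop out. The octane-barrels and oxygenate mass requirements are met with equality.
That vertex is x1 = 1.739, x6 = 1.7128.
Cost = 133.67·1.739 + 103.75·1.7128 = 410.1551.

$410.16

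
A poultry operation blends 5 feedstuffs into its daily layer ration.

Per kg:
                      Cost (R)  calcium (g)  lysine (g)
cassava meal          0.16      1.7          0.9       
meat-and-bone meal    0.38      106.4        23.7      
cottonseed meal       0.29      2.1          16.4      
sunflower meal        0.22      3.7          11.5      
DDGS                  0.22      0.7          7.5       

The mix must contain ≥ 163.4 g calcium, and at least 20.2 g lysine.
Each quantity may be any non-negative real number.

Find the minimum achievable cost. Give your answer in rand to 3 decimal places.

R0.584

Set it up as a linear program. Let x1 = kg of cassava meal, x2 = kg of meat-and-bone meal, x3 = kg of cottonseed meal, x4 = kg of sunflower meal, x5 = kg of DDGS.
Minimise 0.16x1 + 0.38x2 + 0.29x3 + 0.22x4 + 0.22x5 s.t.:
  1.7x1 + 106.4x2 + 2.1x3 + 3.7x4 + 0.7x5 ≥ 163.4   (calcium)
  0.9x1 + 23.7x2 + 16.4x3 + 11.5x4 + 7.5x5 ≥ 20.2   (lysine)
  x1, x2, x3, x4, x5 ≥ 0.
The minimum-cost mix takes nothing from cassava meal, cottonseed meal, sunflower meal, DDGS — only meat-and-bone meal. There the calcium constraint is tight.
So meat-and-bone meal = 1.536 kg.
Cost = 0.38·1.536 = 0.58368.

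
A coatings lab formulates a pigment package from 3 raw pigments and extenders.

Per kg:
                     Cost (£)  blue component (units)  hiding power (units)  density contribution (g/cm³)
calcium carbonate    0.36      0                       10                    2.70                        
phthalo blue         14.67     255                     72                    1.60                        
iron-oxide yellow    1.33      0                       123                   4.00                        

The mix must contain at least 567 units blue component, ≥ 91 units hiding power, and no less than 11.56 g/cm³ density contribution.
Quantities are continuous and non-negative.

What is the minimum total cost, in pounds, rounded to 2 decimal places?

Let x1 = kg of calcium carbonate, x2 = kg of phthalo blue, x3 = kg of iron-oxide yellow.
Minimize 0.36x1 + 14.67x2 + 1.33x3 subject to:
  255x2 ≥ 567   (blue component)
  10x1 + 72x2 + 123x3 ≥ 91   (hiding power)
  2.7x1 + 1.6x2 + 4x3 ≥ 11.56   (density contribution)
  x1, x2, x3 ≥ 0.
The minimum-cost mix takes nothing from iron-oxide yellow — only calcium carbonate, phthalo blue. Binding constraints: blue component and density contribution.
So calcium carbonate = 2.964 kg, phthalo blue = 2.224 kg.
Hence cost = 0.36·2.964 + 14.67·2.224 = £33.6931.

£33.69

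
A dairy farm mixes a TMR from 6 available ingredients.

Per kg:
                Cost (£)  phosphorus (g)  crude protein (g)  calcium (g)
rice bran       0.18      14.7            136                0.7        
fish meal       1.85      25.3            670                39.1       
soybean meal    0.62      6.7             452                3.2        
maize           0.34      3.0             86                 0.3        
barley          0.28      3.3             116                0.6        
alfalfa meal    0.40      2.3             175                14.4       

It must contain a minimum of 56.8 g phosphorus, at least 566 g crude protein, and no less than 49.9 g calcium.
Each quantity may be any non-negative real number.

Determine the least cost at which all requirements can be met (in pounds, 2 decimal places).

£1.92

This is a linear program. Let x1 = kg of rice bran, x2 = kg of fish meal, x3 = kg of soybean meal, x4 = kg of maize, x5 = kg of barley, x6 = kg of alfalfa meal.
Minimize 0.18x1 + 1.85x2 + 0.62x3 + 0.34x4 + 0.28x5 + 0.4x6 with:
  14.7x1 + 25.3x2 + 6.7x3 + 3x4 + 3.3x5 + 2.3x6 ≥ 56.8   (phosphorus)
  136x1 + 670x2 + 452x3 + 86x4 + 116x5 + 175x6 ≥ 566   (crude protein)
  0.7x1 + 39.1x2 + 3.2x3 + 0.3x4 + 0.6x5 + 14.4x6 ≥ 49.9   (calcium)
  x1, x2, x3, x4, x5, x6 ≥ 0.
The minimum-cost mix takes nothing from fish meal, soybean meal, maize, barley — only rice bran, alfalfa meal. There the phosphorus and calcium constraints are tight.
Optimal quantities: rice bran = 3.347 kg, alfalfa meal = 3.303 kg.
Hence cost = 0.18·3.347 + 0.4·3.303 = £1.9237.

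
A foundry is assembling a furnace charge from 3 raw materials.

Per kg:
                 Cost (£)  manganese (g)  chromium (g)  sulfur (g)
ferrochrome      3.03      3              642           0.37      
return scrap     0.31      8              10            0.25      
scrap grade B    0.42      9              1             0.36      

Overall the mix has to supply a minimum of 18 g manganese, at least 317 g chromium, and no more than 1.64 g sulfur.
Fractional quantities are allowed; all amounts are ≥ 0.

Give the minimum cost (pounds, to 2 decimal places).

Treat it as an LP. Let x1 = kg of ferrochrome, x2 = kg of return scrap, x3 = kg of scrap grade B.
Minimize 3.03x1 + 0.31x2 + 0.42x3 s.t.:
  3x1 + 8x2 + 9x3 ≥ 18   (manganese)
  642x1 + 10x2 + 1x3 ≥ 317   (chromium)
  0.37x1 + 0.25x2 + 0.36x3 ≤ 1.64   (sulfur)
  x1, x2, x3 ≥ 0.
The cheapest feasible vertex uses only ferrochrome, return scrap; scrap grade B is not used. The manganese and chromium requirements are met with equality.
That vertex is x1 = 0.4614, x2 = 2.077.
Total cost: 3.03·0.4614 + 0.31·2.077 = 2.0419.

£2.04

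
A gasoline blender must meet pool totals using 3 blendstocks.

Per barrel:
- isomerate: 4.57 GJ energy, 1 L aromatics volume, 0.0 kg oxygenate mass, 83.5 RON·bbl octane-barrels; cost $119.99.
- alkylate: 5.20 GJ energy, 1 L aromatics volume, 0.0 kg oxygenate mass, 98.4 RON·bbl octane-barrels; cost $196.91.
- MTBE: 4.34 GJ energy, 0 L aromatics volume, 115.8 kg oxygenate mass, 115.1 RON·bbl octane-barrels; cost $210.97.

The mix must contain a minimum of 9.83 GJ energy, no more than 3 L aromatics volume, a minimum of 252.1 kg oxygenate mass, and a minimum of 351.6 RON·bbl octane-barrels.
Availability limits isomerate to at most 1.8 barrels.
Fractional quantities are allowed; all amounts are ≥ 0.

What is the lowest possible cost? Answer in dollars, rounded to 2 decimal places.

$604.46

Let x1 = barrels of isomerate, x2 = barrels of alkylate, x3 = barrels of MTBE.
min 119.99x1 + 196.91x2 + 210.97x3 with:
  4.57x1 + 5.2x2 + 4.34x3 ≥ 9.83   (energy)
  1x1 + 1x2 ≤ 3   (aromatics volume)
  115.8x3 ≥ 252.1   (oxygenate mass)
  83.5x1 + 98.4x2 + 115.1x3 ≥ 351.6   (octane-barrels)
  x1 ≤ 1.8
  x1, x2, x3 ≥ 0.
The cheapest feasible vertex uses only isomerate, MTBE; alkylate is not used. There the oxygenate mass and octane-barrels constraints are tight.
Solving gives x1 = 1.2099, x3 = 2.177.
Objective = 119.99·1.2099 + 210.97·2.177 = 604.4576.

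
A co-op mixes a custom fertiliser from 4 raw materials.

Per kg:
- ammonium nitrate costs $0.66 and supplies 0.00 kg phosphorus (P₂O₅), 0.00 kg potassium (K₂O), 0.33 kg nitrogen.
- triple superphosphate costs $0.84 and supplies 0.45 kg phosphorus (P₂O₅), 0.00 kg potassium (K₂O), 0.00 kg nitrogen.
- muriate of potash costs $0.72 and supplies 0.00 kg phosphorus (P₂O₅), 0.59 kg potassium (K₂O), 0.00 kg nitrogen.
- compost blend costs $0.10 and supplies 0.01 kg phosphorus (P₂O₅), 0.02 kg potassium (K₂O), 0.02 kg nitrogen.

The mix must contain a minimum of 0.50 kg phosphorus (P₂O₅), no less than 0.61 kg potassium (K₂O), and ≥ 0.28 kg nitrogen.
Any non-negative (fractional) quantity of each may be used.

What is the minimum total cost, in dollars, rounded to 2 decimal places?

$2.24

Let x1 = kg of ammonium nitrate, x2 = kg of triple superphosphate, x3 = kg of muriate of potash, x4 = kg of compost blend.
min 0.66x1 + 0.84x2 + 0.72x3 + 0.1x4 subject to:
  0.45x2 + 0.01x4 ≥ 0.5   (phosphorus (P₂O₅))
  0.59x3 + 0.02x4 ≥ 0.61   (potassium (K₂O))
  0.33x1 + 0.02x4 ≥ 0.28   (nitrogen)
  x1, x2, x3, x4 ≥ 0.
The cheapest feasible vertex uses only ammonium nitrate, triple superphosphate, muriate of potash; compost blend is not used. Binding constraints: phosphorus (P₂O₅), potassium (K₂O), nitrogen.
Optimal quantities: ammonium nitrate = 0.8485 kg, triple superphosphate = 1.111 kg, muriate of potash = 1.034 kg.
Hence cost = 0.66·0.8485 + 0.84·1.111 + 0.72·1.034 = $2.2377.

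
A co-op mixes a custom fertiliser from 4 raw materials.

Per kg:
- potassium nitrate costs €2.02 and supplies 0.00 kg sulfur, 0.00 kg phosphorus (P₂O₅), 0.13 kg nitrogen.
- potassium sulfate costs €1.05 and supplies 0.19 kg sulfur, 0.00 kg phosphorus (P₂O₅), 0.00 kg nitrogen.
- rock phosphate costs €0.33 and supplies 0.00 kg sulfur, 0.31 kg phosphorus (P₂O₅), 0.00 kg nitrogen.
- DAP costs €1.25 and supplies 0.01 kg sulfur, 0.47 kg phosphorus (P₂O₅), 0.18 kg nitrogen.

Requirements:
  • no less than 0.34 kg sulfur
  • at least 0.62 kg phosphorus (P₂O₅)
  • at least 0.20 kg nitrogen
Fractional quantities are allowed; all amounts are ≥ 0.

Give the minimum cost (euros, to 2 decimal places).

€3.31

Let x1 = kg of potassium nitrate, x2 = kg of potassium sulfate, x3 = kg of rock phosphate, x4 = kg of DAP.
Minimize 2.02x1 + 1.05x2 + 0.33x3 + 1.25x4 s.t.:
  0.19x2 + 0.01x4 ≥ 0.34   (sulfur)
  0.31x3 + 0.47x4 ≥ 0.62   (phosphorus (P₂O₅))
  0.13x1 + 0.18x4 ≥ 0.2   (nitrogen)
  x1, x2, x3, x4 ≥ 0.
The cheapest feasible vertex uses only potassium sulfate, rock phosphate, DAP; potassium nitrate is not used. Binding constraints: sulfur, phosphorus (P₂O₅), nitrogen.
So potassium sulfate = 1.731 kg, rock phosphate = 0.3154 kg, DAP = 1.111 kg.
Total cost: 1.05·1.731 + 0.33·0.3154 + 1.25·1.111 = 3.3104.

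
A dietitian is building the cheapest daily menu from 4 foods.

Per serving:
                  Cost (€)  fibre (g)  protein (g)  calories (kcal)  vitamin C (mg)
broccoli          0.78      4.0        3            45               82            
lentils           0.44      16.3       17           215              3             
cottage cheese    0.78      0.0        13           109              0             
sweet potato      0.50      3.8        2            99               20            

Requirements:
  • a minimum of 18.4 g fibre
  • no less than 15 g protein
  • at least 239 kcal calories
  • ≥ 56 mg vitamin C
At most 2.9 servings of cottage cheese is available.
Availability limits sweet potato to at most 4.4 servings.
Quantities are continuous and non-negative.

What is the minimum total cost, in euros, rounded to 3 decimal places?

Treat it as an LP. Let x1 = servings of broccoli, x2 = servings of lentils, x3 = servings of cottage cheese, x4 = servings of sweet potato.
min 0.78x1 + 0.44x2 + 0.78x3 + 0.5x4 with:
  4x1 + 16.3x2 + 3.8x4 ≥ 18.4   (fibre)
  3x1 + 17x2 + 13x3 + 2x4 ≥ 15   (protein)
  45x1 + 215x2 + 109x3 + 99x4 ≥ 239   (calories)
  82x1 + 3x2 + 20x4 ≥ 56   (vitamin C)
  x3 ≤ 2.9
  x4 ≤ 4.4
  x1, x2, x3, x4 ≥ 0.
The minimum-cost mix takes nothing from cottage cheese, sweet potato — only broccoli, lentils. There the calories and vitamin C constraints are tight.
Solving gives x1 = 0.6472, x2 = 0.9762.
Hence cost = 0.78·0.6472 + 0.44·0.9762 = €0.93434.

€0.934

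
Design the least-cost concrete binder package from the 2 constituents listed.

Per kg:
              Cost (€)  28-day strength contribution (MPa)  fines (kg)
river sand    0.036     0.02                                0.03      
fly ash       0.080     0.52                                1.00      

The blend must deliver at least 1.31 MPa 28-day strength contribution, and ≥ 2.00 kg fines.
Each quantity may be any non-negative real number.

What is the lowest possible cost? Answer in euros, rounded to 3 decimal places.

Let x1 = kg of river sand, x2 = kg of fly ash.
Minimise 0.036x1 + 0.08x2 subject to:
  0.02x1 + 0.52x2 ≥ 1.31   (28-day strength contribution)
  0.03x1 + 1x2 ≥ 2   (fines)
  x1, x2 ≥ 0.
The cheapest feasible vertex uses only fly ash; river sand is not used. The 28-day strength contribution requirement is met with equality.
So fly ash = 2.519 kg.
Total cost: 0.08·2.519 = 0.20152.

€0.202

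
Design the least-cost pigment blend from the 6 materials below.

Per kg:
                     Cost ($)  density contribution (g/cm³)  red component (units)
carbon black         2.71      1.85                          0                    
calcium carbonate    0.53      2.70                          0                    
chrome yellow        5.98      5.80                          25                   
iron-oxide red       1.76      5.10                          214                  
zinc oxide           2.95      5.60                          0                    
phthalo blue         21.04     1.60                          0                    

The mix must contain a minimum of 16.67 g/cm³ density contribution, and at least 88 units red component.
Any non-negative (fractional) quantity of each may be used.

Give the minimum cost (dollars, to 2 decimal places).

$3.58

This is a linear program. Let x1 = kg of carbon black, x2 = kg of calcium carbonate, x3 = kg of chrome yellow, x4 = kg of iron-oxide red, x5 = kg of zinc oxide, x6 = kg of phthalo blue.
Minimise 2.71x1 + 0.53x2 + 5.98x3 + 1.76x4 + 2.95x5 + 21.04x6 s.t.:
  1.85x1 + 2.7x2 + 5.8x3 + 5.1x4 + 5.6x5 + 1.6x6 ≥ 16.67   (density contribution)
  25x3 + 214x4 ≥ 88   (red component)
  x1, x2, x3, x4, x5, x6 ≥ 0.
At the optimum only calcium carbonate, iron-oxide red are positive (carbon black, chrome yellow, zinc oxide, phthalo blue = 0). There the density contribution and red component constraints are tight.
So calcium carbonate = 5.397 kg, iron-oxide red = 0.4112 kg.
Hence cost = 0.53·5.397 + 1.76·0.4112 = $3.5841.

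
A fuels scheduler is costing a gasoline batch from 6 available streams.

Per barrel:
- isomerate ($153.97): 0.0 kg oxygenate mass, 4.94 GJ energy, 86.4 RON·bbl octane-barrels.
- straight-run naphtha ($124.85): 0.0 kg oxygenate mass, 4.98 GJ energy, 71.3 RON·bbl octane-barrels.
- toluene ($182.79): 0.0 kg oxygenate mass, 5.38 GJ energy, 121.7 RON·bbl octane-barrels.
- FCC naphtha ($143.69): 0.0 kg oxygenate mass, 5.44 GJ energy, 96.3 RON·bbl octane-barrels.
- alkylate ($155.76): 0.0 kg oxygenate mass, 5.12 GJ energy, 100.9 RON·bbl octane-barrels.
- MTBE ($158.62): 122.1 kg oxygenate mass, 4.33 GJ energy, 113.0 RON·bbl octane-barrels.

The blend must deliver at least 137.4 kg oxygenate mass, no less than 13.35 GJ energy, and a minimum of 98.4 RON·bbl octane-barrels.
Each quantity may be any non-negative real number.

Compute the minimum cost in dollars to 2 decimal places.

This is a linear program. Let x1 = barrels of isomerate, x2 = barrels of straight-run naphtha, x3 = barrels of toluene, x4 = barrels of FCC naphtha, x5 = barrels of alkylate, x6 = barrels of MTBE.
min 153.97x1 + 124.85x2 + 182.79x3 + 143.69x4 + 155.76x5 + 158.62x6 s.t.:
  122.1x6 ≥ 137.4   (oxygenate mass)
  4.94x1 + 4.98x2 + 5.38x3 + 5.44x4 + 5.12x5 + 4.33x6 ≥ 13.35   (energy)
  86.4x1 + 71.3x2 + 121.7x3 + 96.3x4 + 100.9x5 + 113x6 ≥ 98.4   (octane-barrels)
  x1, x2, x3, x4, x5, x6 ≥ 0.
The optimal basis is {straight-run naphtha, MTBE}; isomerate, toluene, FCC naphtha, alkylate drop out. There the oxygenate mass and energy constraints are tight.
Solving gives x2 = 1.7023, x6 = 1.1253.
Hence cost = 124.85·1.7023 + 158.62·1.1253 = $391.0272.

$391.03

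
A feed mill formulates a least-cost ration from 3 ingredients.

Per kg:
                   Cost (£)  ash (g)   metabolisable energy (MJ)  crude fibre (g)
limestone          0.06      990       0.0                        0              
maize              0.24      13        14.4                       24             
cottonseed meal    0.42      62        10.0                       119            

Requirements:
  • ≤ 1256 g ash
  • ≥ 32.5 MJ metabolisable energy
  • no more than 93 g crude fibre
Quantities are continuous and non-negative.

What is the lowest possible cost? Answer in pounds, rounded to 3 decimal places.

£0.542

Let x1 = kg of limestone, x2 = kg of maize, x3 = kg of cottonseed meal.
Minimize 0.06x1 + 0.24x2 + 0.42x3 with:
  990x1 + 13x2 + 62x3 ≤ 1256   (ash)
  14.4x2 + 10x3 ≥ 32.5   (metabolisable energy)
  24x2 + 119x3 ≤ 93   (crude fibre)
  x1, x2, x3 ≥ 0.
At the optimum only maize is positive (limestone, cottonseed meal = 0). Binding constraint: metabolisable energy.
That vertex is x2 = 2.257.
Cost = 0.24·2.257 = 0.54168.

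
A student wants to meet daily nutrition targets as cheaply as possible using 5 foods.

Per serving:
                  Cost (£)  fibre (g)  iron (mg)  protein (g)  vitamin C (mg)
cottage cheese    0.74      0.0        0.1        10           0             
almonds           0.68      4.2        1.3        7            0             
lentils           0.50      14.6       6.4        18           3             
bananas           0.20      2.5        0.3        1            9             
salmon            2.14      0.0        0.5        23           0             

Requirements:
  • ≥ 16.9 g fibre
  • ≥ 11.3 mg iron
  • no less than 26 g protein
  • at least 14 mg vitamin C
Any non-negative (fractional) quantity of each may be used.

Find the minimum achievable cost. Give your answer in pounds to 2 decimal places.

£1.06

Set it up as a linear program. Let x1 = servings of cottage cheese, x2 = servings of almonds, x3 = servings of lentils, x4 = servings of bananas, x5 = servings of salmon.
min 0.74x1 + 0.68x2 + 0.5x3 + 0.2x4 + 2.14x5 with:
  4.2x2 + 14.6x3 + 2.5x4 ≥ 16.9   (fibre)
  0.1x1 + 1.3x2 + 6.4x3 + 0.3x4 + 0.5x5 ≥ 11.3   (iron)
  10x1 + 7x2 + 18x3 + 1x4 + 23x5 ≥ 26   (protein)
  3x3 + 9x4 ≥ 14   (vitamin C)
  x1, x2, x3, x4, x5 ≥ 0.
The cheapest feasible vertex uses only lentils, bananas; cottage cheese, almonds, salmon are not used. The iron and vitamin C requirements are met with equality.
Optimal quantities: lentils = 1.72 servings, bananas = 0.9824 servings.
Cost = 0.5·1.72 + 0.2·0.9824 = 1.0565.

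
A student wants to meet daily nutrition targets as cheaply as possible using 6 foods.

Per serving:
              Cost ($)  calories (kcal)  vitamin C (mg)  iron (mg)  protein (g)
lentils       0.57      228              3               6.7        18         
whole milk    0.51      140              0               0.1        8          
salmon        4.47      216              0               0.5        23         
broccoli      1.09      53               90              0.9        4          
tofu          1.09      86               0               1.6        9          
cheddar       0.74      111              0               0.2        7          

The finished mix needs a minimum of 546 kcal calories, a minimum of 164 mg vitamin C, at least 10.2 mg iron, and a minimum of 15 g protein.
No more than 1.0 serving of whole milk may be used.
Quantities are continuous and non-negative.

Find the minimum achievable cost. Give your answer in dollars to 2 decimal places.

$3.05

Treat it as an LP. Let x1 = servings of lentils, x2 = servings of whole milk, x3 = servings of salmon, x4 = servings of broccoli, x5 = servings of tofu, x6 = servings of cheddar.
Minimise 0.57x1 + 0.51x2 + 4.47x3 + 1.09x4 + 1.09x5 + 0.74x6 subject to:
  228x1 + 140x2 + 216x3 + 53x4 + 86x5 + 111x6 ≥ 546   (calories)
  3x1 + 90x4 ≥ 164   (vitamin C)
  6.7x1 + 0.1x2 + 0.5x3 + 0.9x4 + 1.6x5 + 0.2x6 ≥ 10.2   (iron)
  18x1 + 8x2 + 23x3 + 4x4 + 9x5 + 7x6 ≥ 15   (protein)
  x2 ≤ 1
  x1, x2, x3, x4, x5, x6 ≥ 0.
The optimal basis is {lentils, broccoli}; whole milk, salmon, tofu, cheddar drop out. There the calories and vitamin C constraints are tight.
So lentils = 1.987 servings, broccoli = 1.756 servings.
Cost = 0.57·1.987 + 1.09·1.756 = 3.0466.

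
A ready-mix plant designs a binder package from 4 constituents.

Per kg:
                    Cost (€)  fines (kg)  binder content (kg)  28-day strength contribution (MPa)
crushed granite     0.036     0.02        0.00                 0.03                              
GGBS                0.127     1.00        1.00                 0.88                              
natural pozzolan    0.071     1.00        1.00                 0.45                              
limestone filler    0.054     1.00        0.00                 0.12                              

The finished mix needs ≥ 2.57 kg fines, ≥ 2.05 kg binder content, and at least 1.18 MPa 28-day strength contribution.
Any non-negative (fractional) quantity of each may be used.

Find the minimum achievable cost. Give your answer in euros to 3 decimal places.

€0.186

Set it up as a linear program. Let x1 = kg of crushed granite, x2 = kg of GGBS, x3 = kg of natural pozzolan, x4 = kg of limestone filler.
Minimise 0.036x1 + 0.127x2 + 0.071x3 + 0.054x4 subject to:
  0.02x1 + 1x2 + 1x3 + 1x4 ≥ 2.57   (fines)
  1x2 + 1x3 ≥ 2.05   (binder content)
  0.03x1 + 0.88x2 + 0.45x3 + 0.12x4 ≥ 1.18   (28-day strength contribution)
  x1, x2, x3, x4 ≥ 0.
The minimum-cost mix takes nothing from crushed granite, limestone filler — only GGBS, natural pozzolan. The fines and 28-day strength contribution requirements are met with equality.
That vertex is x2 = 0.05465, x3 = 2.515.
Objective = 0.127·0.05465 + 0.071·2.515 = 0.18551.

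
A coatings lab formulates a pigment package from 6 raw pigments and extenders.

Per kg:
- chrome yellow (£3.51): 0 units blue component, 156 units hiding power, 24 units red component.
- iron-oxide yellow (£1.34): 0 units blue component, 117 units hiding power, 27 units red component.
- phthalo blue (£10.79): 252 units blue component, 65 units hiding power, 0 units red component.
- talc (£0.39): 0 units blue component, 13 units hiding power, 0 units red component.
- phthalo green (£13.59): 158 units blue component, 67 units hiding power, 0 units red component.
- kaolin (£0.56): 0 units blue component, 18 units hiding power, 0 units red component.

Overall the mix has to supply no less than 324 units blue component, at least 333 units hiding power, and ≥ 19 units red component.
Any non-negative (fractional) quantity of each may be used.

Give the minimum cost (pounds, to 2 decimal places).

£16.73

Set it up as a linear program. Let x1 = kg of chrome yellow, x2 = kg of iron-oxide yellow, x3 = kg of phthalo blue, x4 = kg of talc, x5 = kg of phthalo green, x6 = kg of kaolin.
Minimize 3.51x1 + 1.34x2 + 10.79x3 + 0.39x4 + 13.59x5 + 0.56x6 subject to:
  252x3 + 158x5 ≥ 324   (blue component)
  156x1 + 117x2 + 65x3 + 13x4 + 67x5 + 18x6 ≥ 333   (hiding power)
  24x1 + 27x2 ≥ 19   (red component)
  x1, x2, x3, x4, x5, x6 ≥ 0.
At the optimum only iron-oxide yellow, phthalo blue are positive (chrome yellow, talc, phthalo green, kaolin = 0). There the blue component and hiding power constraints are tight.
Optimal quantities: iron-oxide yellow = 2.132 kg, phthalo blue = 1.286 kg.
Objective = 1.34·2.132 + 10.79·1.286 = 16.7328.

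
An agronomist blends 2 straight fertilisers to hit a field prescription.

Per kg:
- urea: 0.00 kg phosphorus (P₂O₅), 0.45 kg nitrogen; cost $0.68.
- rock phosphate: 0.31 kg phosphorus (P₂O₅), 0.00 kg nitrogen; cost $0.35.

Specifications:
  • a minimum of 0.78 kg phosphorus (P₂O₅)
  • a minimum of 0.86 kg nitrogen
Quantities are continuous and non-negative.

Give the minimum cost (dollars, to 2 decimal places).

Let x1 = kg of urea, x2 = kg of rock phosphate.
Minimise 0.68x1 + 0.35x2 with:
  0.31x2 ≥ 0.78   (phosphorus (P₂O₅))
  0.45x1 ≥ 0.86   (nitrogen)
  x1, x2 ≥ 0.
Both inputs are positive at the optimum. There the phosphorus (P₂O₅) and nitrogen constraints are tight.
That vertex is x1 = 1.911, x2 = 2.516.
Objective = 0.68·1.911 + 0.35·2.516 = 2.1801.

$2.18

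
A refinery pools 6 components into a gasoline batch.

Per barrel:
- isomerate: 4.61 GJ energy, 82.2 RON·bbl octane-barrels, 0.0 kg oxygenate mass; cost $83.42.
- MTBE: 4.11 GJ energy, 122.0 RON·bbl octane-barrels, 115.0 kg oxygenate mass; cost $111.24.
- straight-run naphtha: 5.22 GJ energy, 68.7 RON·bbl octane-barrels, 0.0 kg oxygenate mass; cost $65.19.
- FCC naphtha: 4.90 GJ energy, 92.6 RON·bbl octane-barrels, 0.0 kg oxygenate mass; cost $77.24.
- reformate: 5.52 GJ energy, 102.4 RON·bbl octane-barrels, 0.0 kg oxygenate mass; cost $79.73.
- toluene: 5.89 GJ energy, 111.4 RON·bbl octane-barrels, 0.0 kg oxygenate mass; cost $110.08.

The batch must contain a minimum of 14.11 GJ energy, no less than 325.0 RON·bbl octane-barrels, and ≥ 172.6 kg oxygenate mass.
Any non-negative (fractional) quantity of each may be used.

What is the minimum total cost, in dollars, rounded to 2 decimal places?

$279.69

Set it up as a linear program. Let x1 = barrels of isomerate, x2 = barrels of MTBE, x3 = barrels of straight-run naphtha, x4 = barrels of FCC naphtha, x5 = barrels of reformate, x6 = barrels of toluene.
Minimise 83.42x1 + 111.24x2 + 65.19x3 + 77.24x4 + 79.73x5 + 110.08x6 s.t.:
  4.61x1 + 4.11x2 + 5.22x3 + 4.9x4 + 5.52x5 + 5.89x6 ≥ 14.11   (energy)
  82.2x1 + 122x2 + 68.7x3 + 92.6x4 + 102.4x5 + 111.4x6 ≥ 325   (octane-barrels)
  115x2 ≥ 172.6   (oxygenate mass)
  x1, x2, x3, x4, x5, x6 ≥ 0.
The optimal basis is {MTBE, straight-run naphtha, reformate}; isomerate, FCC naphtha, toluene drop out. The energy, octane-barrels, oxygenate mass requirements are met with equality.
Optimal quantities: MTBE = 1.50087 barrels, straight-run naphtha = 0.192832 barrels, reformate = 1.25631 barrels.
Total cost: 111.24·1.50087 + 65.19·0.192832 + 79.73·1.25631 = 279.6931.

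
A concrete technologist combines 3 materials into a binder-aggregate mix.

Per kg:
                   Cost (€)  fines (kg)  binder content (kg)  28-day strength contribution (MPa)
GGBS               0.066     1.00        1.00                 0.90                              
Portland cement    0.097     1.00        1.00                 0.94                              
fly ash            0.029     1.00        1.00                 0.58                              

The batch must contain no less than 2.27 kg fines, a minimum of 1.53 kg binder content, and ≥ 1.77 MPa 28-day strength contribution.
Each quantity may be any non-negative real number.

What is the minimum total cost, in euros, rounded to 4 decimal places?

Set it up as a linear program. Let x1 = kg of GGBS, x2 = kg of Portland cement, x3 = kg of fly ash.
Minimize 0.066x1 + 0.097x2 + 0.029x3 subject to:
  1x1 + 1x2 + 1x3 ≥ 2.27   (fines)
  1x1 + 1x2 + 1x3 ≥ 1.53   (binder content)
  0.9x1 + 0.94x2 + 0.58x3 ≥ 1.77   (28-day strength contribution)
  x1, x2, x3 ≥ 0.
At the optimum only fly ash is positive (GGBS, Portland cement = 0). The 28-day strength contribution requirement is met with equality.
So fly ash = 3.052 kg.
Total cost: 0.029·3.052 = 0.088508.

€0.0885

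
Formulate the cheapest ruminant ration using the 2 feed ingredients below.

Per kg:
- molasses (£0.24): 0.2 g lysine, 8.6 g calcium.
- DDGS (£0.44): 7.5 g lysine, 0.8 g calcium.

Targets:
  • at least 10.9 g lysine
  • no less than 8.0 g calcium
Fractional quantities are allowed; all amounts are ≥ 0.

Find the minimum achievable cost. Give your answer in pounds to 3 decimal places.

Let x1 = kg of molasses, x2 = kg of DDGS.
min 0.24x1 + 0.44x2 subject to:
  0.2x1 + 7.5x2 ≥ 10.9   (lysine)
  8.6x1 + 0.8x2 ≥ 8   (calcium)
  x1, x2 ≥ 0.
Both inputs are positive at the optimum. Binding constraints: lysine and calcium.
Optimal quantities: molasses = 0.797 kg, DDGS = 1.432 kg.
Objective = 0.24·0.797 + 0.44·1.432 = 0.82136.

£0.821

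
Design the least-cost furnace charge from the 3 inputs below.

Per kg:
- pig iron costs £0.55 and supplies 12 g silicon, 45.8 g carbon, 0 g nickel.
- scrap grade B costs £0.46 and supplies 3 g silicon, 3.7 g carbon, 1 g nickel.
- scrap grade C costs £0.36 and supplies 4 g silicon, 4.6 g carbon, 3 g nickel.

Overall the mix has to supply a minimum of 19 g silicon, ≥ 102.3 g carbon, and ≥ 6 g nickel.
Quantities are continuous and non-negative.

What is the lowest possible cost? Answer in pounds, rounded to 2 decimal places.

This is a linear program. Let x1 = kg of pig iron, x2 = kg of scrap grade B, x3 = kg of scrap grade C.
Minimise 0.55x1 + 0.46x2 + 0.36x3 with:
  12x1 + 3x2 + 4x3 ≥ 19   (silicon)
  45.8x1 + 3.7x2 + 4.6x3 ≥ 102.3   (carbon)
  1x2 + 3x3 ≥ 6   (nickel)
  x1, x2, x3 ≥ 0.
The cheapest feasible vertex uses only pig iron, scrap grade C; scrap grade B is not used. Binding constraints: carbon and nickel.
That vertex is x1 = 2.033, x3 = 2.
Hence cost = 0.55·2.033 + 0.36·2 = £1.8382.

£1.84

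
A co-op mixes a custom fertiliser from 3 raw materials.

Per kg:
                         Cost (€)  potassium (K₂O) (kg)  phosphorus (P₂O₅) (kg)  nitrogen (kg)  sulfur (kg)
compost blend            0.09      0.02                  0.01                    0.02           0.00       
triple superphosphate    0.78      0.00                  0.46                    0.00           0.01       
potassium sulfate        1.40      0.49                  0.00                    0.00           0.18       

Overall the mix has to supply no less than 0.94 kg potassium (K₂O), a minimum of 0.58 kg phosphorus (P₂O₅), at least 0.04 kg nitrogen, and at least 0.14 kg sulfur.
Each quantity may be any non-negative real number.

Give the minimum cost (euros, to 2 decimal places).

€3.70

Let x1 = kg of compost blend, x2 = kg of triple superphosphate, x3 = kg of potassium sulfate.
Minimize 0.09x1 + 0.78x2 + 1.4x3 s.t.:
  0.02x1 + 0.49x3 ≥ 0.94   (potassium (K₂O))
  0.01x1 + 0.46x2 ≥ 0.58   (phosphorus (P₂O₅))
  0.02x1 ≥ 0.04   (nitrogen)
  0.01x2 + 0.18x3 ≥ 0.14   (sulfur)
  x1, x2, x3 ≥ 0.
The optimal mix uses every input. Binding constraints: potassium (K₂O), phosphorus (P₂O₅), nitrogen.
So compost blend = 2 kg, triple superphosphate = 1.217 kg, potassium sulfate = 1.837 kg.
Cost = 0.09·2 + 0.78·1.217 + 1.4·1.837 = 3.7011.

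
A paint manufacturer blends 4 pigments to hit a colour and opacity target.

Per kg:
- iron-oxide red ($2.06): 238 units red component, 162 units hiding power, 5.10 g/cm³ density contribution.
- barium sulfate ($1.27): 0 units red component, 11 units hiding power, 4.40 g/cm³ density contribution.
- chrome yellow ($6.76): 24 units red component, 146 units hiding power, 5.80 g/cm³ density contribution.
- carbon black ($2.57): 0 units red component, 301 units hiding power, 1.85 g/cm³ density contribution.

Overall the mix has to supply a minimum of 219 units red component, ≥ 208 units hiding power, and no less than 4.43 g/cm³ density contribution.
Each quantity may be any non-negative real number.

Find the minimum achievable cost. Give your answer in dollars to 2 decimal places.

$2.40

This is a linear program. Let x1 = kg of iron-oxide red, x2 = kg of barium sulfate, x3 = kg of chrome yellow, x4 = kg of carbon black.
Minimize 2.06x1 + 1.27x2 + 6.76x3 + 2.57x4 subject to:
  238x1 + 24x3 ≥ 219   (red component)
  162x1 + 11x2 + 146x3 + 301x4 ≥ 208   (hiding power)
  5.1x1 + 4.4x2 + 5.8x3 + 1.85x4 ≥ 4.43   (density contribution)
  x1, x2, x3, x4 ≥ 0.
The optimal basis is {iron-oxide red, carbon black}; barium sulfate, chrome yellow drop out. There the red component and hiding power constraints are tight.
That vertex is x1 = 0.9202, x4 = 0.1958.
Cost = 2.06·0.9202 + 2.57·0.1958 = 2.3988.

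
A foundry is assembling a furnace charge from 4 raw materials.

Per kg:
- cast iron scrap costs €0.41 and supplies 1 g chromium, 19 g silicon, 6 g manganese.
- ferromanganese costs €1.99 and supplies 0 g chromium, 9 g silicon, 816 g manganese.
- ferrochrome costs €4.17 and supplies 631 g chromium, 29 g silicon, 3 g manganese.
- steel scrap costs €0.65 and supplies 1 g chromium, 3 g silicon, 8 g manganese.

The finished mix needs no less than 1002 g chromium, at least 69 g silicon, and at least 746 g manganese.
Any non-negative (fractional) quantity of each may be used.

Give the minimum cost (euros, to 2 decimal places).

Let x1 = kg of cast iron scrap, x2 = kg of ferromanganese, x3 = kg of ferrochrome, x4 = kg of steel scrap.
Minimise 0.41x1 + 1.99x2 + 4.17x3 + 0.65x4 s.t.:
  1x1 + 631x3 + 1x4 ≥ 1002   (chromium)
  19x1 + 9x2 + 29x3 + 3x4 ≥ 69   (silicon)
  6x1 + 816x2 + 3x3 + 8x4 ≥ 746   (manganese)
  x1, x2, x3, x4 ≥ 0.
At the optimum only cast iron scrap, ferromanganese, ferrochrome are positive (steel scrap = 0). There the chromium, silicon, manganese constraints are tight.
Optimal quantities: cast iron scrap = 0.7822 kg, ferromanganese = 0.9026 kg, ferrochrome = 1.587 kg.
Cost = 0.41·0.7822 + 1.99·0.9026 + 4.17·1.587 = 8.7347.

€8.73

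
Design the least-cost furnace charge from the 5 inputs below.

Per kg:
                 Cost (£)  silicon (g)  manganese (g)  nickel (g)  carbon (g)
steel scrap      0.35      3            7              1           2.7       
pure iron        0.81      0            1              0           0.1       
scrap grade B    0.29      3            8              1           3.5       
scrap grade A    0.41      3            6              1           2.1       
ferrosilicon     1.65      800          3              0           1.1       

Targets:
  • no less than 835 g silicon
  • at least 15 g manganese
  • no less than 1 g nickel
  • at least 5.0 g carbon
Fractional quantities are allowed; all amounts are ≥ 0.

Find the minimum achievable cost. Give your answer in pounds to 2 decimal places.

Let x1 = kg of steel scrap, x2 = kg of pure iron, x3 = kg of scrap grade B, x4 = kg of scrap grade A, x5 = kg of ferrosilicon.
Minimise 0.35x1 + 0.81x2 + 0.29x3 + 0.41x4 + 1.65x5 s.t.:
  3x1 + 3x3 + 3x4 + 800x5 ≥ 835   (silicon)
  7x1 + 1x2 + 8x3 + 6x4 + 3x5 ≥ 15   (manganese)
  1x1 + 1x3 + 1x4 ≥ 1   (nickel)
  2.7x1 + 0.1x2 + 3.5x3 + 2.1x4 + 1.1x5 ≥ 5   (carbon)
  x1, x2, x3, x4, x5 ≥ 0.
The optimal basis is {scrap grade B, ferrosilicon}; steel scrap, pure iron, scrap grade A drop out. The silicon and manganese requirements are met with equality.
So scrap grade B = 1.486 kg, ferrosilicon = 1.038 kg.
Hence cost = 0.29·1.486 + 1.65·1.038 = £2.1436.

£2.14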